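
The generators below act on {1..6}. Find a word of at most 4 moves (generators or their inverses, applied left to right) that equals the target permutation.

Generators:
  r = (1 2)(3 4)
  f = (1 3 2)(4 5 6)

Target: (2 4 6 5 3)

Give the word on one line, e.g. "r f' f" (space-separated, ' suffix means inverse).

  after f': (1 2 3)(4 6 5)
  after r: (2 4 6 5 3)

f' r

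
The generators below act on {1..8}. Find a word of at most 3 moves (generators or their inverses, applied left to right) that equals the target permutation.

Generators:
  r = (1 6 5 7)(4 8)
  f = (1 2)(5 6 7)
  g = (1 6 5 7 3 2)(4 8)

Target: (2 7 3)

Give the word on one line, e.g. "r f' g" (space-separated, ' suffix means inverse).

g r'

  after g: (1 6 5 7 3 2)(4 8)
  after r': (2 7 3)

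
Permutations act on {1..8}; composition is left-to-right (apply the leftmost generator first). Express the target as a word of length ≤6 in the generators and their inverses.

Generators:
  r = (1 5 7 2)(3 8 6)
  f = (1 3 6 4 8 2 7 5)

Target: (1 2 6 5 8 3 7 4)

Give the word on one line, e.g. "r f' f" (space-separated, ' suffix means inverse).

  after f': (1 5 7 2 8 4 6 3)
  after f': (1 7 8 6)(2 4 3 5)
  after r: (1 2 4 8 3 7 6 5)
  after f: (1 7 4 2 8 6)(3 5)
  after r: (1 2 6 5 8 3 7 4)

f' f' r f r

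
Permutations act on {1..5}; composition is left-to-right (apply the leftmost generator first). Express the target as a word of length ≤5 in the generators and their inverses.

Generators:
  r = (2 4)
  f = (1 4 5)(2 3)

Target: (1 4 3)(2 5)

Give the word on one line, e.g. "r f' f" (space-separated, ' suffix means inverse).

f' r f r' f

  after f': (1 5 4)(2 3)
  after r: (1 5 2 3 4)
  after f: (3 5)
  after r': (2 4)(3 5)
  after f: (1 4 3)(2 5)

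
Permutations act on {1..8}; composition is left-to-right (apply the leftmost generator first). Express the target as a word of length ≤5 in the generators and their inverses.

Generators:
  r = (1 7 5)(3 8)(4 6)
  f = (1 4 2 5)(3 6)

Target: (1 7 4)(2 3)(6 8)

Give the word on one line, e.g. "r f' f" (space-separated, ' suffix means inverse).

f' r' f

  after f': (1 5 2 4)(3 6)
  after r': (1 7)(2 6 8 3 4 5)
  after f: (1 7 4)(2 3)(6 8)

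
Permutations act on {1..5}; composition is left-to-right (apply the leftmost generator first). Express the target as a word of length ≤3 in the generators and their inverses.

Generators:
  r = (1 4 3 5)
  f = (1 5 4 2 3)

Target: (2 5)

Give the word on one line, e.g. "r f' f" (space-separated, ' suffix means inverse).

r f' f'

  after r: (1 4 3 5)
  after f': (1 5 3)(2 4)
  after f': (2 5)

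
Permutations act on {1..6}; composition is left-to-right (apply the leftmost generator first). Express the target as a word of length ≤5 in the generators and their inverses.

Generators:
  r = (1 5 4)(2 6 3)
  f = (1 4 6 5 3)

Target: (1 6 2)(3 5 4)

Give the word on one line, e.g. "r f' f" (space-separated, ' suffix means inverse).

  after r: (1 5 4)(2 6 3)
  after r: (1 4 5)(2 3 6)
  after f: (1 6 2)(3 5 4)

r r f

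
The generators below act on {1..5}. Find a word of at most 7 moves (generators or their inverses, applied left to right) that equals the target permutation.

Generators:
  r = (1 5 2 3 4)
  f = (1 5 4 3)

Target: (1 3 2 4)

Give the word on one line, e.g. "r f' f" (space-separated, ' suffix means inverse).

  after f: (1 5 4 3)
  after f: (1 4)(3 5)
  after r': (1 3)(2 5)
  after f': (1 4 5 2)
  after r': (1 3 2 4)

f f r' f' r'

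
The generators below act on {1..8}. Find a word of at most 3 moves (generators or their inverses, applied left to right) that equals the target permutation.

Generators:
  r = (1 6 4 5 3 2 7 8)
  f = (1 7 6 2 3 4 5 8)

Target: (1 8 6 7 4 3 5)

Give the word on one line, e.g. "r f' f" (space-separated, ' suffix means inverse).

  after f: (1 7 6 2 3 4 5 8)
  after r: (1 8 6 7 4 3 5)

f r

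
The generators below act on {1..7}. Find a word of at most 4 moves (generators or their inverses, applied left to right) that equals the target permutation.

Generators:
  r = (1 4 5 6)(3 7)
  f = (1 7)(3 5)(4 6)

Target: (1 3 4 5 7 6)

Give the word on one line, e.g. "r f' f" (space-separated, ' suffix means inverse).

f' r'

  after f': (1 7)(3 5)(4 6)
  after r': (1 3 4 5 7 6)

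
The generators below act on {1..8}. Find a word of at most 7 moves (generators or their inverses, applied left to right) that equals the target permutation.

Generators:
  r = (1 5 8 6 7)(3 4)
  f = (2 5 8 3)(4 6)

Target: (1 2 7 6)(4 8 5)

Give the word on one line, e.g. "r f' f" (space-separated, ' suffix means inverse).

f r f' r' r'

  after f: (2 5 8 3)(4 6)
  after r: (1 5 6 3 2 8 4 7)
  after f': (1 2 5 4 7)(6 8)
  after r': (1 2)(3 4 6 5)
  after r': (1 2 7 6)(4 8 5)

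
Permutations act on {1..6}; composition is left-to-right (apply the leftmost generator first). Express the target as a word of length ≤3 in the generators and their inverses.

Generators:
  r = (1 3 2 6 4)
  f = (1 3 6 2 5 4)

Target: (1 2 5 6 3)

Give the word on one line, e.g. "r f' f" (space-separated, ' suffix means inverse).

f' r' f

  after f': (1 4 5 2 6 3)
  after r': (1 6)(3 4 5)
  after f: (1 2 5 6 3)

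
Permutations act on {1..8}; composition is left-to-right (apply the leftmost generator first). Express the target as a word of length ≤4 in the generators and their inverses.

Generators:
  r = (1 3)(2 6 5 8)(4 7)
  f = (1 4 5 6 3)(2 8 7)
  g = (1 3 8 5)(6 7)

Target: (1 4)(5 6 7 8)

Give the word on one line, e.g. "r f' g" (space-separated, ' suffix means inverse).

r f' g' r

  after r: (1 3)(2 6 5 8)(4 7)
  after f': (1 6 4 8 7)(2 5)
  after g': (1 7 5 2 8 6 4 3)
  after r: (1 4)(5 6 7 8)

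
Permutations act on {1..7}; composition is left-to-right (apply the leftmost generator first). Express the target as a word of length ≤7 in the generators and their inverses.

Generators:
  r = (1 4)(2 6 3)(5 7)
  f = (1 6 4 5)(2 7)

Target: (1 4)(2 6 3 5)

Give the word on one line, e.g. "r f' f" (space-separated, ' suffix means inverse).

f r' f r f'

  after f: (1 6 4 5)(2 7)
  after r': (1 2 5 4 7 3 6)
  after f: (1 7 3 4 2)
  after r: (1 5 7 2 4 6 3)
  after f': (1 4)(2 6 3 5)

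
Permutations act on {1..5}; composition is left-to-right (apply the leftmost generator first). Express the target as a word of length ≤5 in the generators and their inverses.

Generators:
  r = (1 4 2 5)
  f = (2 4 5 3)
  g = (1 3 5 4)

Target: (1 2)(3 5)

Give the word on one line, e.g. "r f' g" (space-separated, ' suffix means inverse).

r' g' f' r'

  after r': (1 5 2 4)
  after g': (1 3)(2 5)
  after f': (1 5 3)(2 4)
  after r': (1 2)(3 5)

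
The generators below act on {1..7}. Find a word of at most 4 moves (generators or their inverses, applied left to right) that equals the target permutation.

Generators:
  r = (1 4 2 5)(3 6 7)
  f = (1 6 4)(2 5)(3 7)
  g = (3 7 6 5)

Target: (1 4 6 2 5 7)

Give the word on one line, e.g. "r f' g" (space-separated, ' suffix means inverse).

  after g: (3 7 6 5)
  after f': (1 4 6 2 5 7)

g f'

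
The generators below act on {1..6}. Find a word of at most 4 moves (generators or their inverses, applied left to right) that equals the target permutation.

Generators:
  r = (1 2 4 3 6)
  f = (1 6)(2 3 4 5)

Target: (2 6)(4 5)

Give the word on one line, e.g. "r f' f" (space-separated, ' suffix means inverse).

  after r': (1 6 3 4 2)
  after f': (2 6)(4 5)

r' f'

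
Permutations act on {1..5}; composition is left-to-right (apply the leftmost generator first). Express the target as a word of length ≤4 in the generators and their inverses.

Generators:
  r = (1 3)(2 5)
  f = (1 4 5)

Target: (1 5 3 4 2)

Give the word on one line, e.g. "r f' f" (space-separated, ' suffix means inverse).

f r f

  after f: (1 4 5)
  after r: (1 4 2 5 3)
  after f: (1 5 3 4 2)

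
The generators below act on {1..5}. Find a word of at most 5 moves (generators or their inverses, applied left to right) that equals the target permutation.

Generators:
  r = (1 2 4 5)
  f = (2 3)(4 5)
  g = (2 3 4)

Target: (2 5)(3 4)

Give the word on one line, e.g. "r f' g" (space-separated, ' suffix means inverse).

g f' g' f'

  after g: (2 3 4)
  after f': (3 5 4)
  after g': (2 4)(3 5)
  after f': (2 5)(3 4)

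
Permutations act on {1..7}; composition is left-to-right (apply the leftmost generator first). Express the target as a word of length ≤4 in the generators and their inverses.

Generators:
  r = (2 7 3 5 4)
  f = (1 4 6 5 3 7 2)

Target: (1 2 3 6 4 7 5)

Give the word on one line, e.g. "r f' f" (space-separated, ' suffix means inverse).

r f'

  after r: (2 7 3 5 4)
  after f': (1 2 3 6 4 7 5)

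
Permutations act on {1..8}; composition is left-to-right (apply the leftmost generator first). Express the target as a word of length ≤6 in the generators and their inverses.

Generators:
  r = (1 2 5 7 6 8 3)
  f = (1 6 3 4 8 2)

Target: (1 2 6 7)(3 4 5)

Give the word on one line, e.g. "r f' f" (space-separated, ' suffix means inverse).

f r' r' r'

  after f: (1 6 3 4 8 2)
  after r': (1 7 5 2 3 4 6 8)
  after r': (1 5)(2 8 3 4 7)
  after r': (1 2 6 7)(3 4 5)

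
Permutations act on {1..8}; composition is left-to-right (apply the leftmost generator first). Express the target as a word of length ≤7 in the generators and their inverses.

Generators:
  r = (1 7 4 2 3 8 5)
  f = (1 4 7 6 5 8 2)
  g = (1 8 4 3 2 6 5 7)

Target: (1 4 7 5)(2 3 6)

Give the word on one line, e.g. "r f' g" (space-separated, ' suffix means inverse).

f g' f g' g'

  after f: (1 4 7 6 5 8 2)
  after g': (1 8 3 4 5)(2 7)
  after f: (1 2 6 5 4 8 3 7)
  after g': (1 3 5 8 4)
  after g': (1 4 7 5)(2 3 6)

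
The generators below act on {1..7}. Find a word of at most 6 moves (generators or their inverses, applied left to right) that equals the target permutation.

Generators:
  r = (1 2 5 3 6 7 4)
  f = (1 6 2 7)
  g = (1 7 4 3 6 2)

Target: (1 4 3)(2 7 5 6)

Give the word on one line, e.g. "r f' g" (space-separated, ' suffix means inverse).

  after g': (1 2 6 3 4 7)
  after r: (1 5 3)(2 7)
  after r: (1 3 2 4)(5 6 7)
  after f: (1 3 7 5 2 4 6)
  after g': (1 4 3)(2 7 5 6)

g' r r f g'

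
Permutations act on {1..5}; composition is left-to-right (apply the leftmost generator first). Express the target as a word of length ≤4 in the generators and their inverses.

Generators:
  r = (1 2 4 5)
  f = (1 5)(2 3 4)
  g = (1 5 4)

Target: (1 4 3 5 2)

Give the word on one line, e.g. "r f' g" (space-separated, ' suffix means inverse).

  after f': (1 5)(2 4 3)
  after r: (2 5)(3 4)
  after g': (1 4 3 5 2)

f' r g'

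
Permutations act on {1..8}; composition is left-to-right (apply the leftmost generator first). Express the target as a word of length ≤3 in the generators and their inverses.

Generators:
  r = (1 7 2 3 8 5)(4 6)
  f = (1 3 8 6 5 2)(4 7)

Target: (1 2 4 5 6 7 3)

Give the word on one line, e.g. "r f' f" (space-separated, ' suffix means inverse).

r' f

  after r': (1 5 8 3 2 7)(4 6)
  after f: (1 2 4 5 6 7 3)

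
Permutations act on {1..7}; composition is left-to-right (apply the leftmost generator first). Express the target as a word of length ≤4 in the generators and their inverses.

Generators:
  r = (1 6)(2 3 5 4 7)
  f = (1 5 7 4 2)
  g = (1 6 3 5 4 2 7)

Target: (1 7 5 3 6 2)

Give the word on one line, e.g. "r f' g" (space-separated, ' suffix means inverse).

r g' g'

  after r: (1 6)(2 3 5 4 7)
  after g': (2 6 7 4)
  after g': (1 7 5 3 6 2)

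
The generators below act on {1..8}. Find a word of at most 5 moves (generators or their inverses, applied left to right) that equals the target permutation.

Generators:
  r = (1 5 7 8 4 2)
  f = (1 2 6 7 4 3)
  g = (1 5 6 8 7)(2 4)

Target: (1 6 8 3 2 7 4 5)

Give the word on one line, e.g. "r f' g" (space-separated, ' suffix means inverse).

g f f g r

  after g: (1 5 6 8 7)(2 4)
  after f: (1 5 7 2 3)(4 6 8)
  after f: (1 5 4 7 6 8 3 2)
  after g: (1 6 7 8 3 4)(2 5)
  after r: (1 6 8 3 2 7 4 5)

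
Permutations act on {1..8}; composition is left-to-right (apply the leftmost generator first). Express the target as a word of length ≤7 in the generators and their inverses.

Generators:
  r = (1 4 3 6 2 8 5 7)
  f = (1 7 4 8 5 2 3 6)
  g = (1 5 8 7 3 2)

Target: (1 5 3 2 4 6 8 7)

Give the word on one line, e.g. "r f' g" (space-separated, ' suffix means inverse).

  after g': (1 2 3 7 8 5)
  after r: (1 8 7 5 4 3)(2 6)
  after f: (1 5 8 4 6 3 7 2)
  after r': (1 8)(2 7 6 4 3 5)
  after f: (1 5 3 2 4 6 8 7)

g' r f r' f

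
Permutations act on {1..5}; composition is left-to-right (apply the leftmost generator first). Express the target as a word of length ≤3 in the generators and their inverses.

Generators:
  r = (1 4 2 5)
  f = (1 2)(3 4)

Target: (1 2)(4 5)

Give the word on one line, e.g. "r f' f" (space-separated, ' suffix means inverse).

  after r': (1 5 2 4)
  after r': (1 2)(4 5)

r' r'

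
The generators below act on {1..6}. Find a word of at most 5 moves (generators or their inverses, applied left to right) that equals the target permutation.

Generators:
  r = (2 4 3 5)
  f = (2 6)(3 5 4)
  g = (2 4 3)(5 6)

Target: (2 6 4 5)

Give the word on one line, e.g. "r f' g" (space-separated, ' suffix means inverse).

  after g: (2 4 3)(5 6)
  after r: (2 3 4 5 6)
  after g: (4 6)
  after f: (2 6 3 5 4)
  after r': (2 6 4 5)

g r g f r'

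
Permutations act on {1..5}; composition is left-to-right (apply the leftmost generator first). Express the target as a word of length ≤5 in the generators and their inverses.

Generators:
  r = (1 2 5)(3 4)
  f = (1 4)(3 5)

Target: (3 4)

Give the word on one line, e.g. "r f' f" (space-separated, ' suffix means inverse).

  after r: (1 2 5)(3 4)
  after r: (1 5 2)
  after f': (1 3 5 2 4)
  after f': (1 5 2)
  after r: (3 4)

r r f' f' r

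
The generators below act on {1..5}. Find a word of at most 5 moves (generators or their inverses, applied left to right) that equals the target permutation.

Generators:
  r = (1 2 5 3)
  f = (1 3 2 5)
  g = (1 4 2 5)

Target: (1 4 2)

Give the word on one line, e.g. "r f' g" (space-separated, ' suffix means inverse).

r f' r g

  after r: (1 2 5 3)
  after f': (1 3 5)
  after r: (2 5)
  after g: (1 4 2)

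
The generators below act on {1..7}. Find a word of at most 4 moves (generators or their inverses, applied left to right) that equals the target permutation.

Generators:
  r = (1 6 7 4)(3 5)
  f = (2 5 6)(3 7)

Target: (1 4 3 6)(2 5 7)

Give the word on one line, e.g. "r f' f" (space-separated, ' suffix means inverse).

r' f

  after r': (1 4 7 6)(3 5)
  after f: (1 4 3 6)(2 5 7)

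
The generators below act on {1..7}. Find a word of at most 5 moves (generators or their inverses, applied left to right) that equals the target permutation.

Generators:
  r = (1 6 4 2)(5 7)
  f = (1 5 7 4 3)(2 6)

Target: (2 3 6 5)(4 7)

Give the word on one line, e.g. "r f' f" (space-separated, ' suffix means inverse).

  after f': (1 3 4 7 5)(2 6)
  after r: (1 3 2 4 5 6)
  after f: (2 3 6 5)(4 7)

f' r f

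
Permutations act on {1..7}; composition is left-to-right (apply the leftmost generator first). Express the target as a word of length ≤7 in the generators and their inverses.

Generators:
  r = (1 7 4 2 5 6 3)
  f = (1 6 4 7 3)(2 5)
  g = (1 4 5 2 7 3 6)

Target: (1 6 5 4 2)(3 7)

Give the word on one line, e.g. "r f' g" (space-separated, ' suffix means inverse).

f' f' f' g' g'

  after f': (1 3 7 4 6)(2 5)
  after f': (1 7 6 3 4)
  after f': (1 4 3 6 7)(2 5)
  after g': (2 4 7 6)
  after g': (1 6 5 4 2)(3 7)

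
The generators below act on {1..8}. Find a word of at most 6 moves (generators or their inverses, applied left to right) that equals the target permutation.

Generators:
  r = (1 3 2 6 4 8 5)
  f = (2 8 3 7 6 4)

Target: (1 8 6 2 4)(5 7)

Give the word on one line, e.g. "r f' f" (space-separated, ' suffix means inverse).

  after f: (2 8 3 7 6 4)
  after f: (2 3 6)(4 8 7)
  after r: (1 3 4 5)(7 8)
  after r: (1 2 6 4)(3 8 7 5)
  after f: (1 8 6 2 4)(5 7)

f f r r f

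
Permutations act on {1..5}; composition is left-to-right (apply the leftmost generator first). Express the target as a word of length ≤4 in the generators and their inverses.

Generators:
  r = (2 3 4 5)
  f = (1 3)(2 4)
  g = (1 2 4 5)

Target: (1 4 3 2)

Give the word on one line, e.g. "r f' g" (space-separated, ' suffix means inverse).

  after r': (2 5 4 3)
  after f: (1 3 4)(2 5)
  after g: (1 3 5 4 2)
  after r: (1 4 3 2)

r' f g r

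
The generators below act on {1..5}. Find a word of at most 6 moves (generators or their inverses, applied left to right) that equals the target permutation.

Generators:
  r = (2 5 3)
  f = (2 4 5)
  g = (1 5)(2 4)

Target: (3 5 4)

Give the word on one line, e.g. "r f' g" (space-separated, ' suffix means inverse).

  after f': (2 5 4)
  after f': (2 4 5)
  after r: (2 4 3)
  after f: (2 5)(3 4)
  after f: (3 5 4)

f' f' r f f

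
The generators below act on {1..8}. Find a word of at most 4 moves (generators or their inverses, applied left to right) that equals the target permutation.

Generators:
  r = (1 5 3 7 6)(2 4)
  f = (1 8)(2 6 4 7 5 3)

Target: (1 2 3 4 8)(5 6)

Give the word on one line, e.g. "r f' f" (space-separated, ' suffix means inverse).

  after f: (1 8)(2 6 4 7 5 3)
  after f: (2 4 5)(3 6 7)
  after r': (1 6 3 7 5 4)
  after f': (1 2 3 4 8)(5 6)

f f r' f'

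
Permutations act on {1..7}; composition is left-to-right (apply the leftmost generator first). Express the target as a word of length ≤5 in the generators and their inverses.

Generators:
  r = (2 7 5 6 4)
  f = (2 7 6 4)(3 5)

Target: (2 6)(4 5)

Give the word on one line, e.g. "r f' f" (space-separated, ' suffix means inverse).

r f' f' r'

  after r: (2 7 5 6 4)
  after f': (3 5 7)
  after f': (2 4 6 7 5)
  after r': (2 6)(4 5)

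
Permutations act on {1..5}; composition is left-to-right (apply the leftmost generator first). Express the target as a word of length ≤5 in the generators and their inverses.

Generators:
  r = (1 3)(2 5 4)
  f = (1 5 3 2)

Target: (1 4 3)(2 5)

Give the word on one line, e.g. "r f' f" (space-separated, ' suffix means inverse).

  after f: (1 5 3 2)
  after r: (1 4 2 3 5)
  after f': (1 4 3)(2 5)

f r f'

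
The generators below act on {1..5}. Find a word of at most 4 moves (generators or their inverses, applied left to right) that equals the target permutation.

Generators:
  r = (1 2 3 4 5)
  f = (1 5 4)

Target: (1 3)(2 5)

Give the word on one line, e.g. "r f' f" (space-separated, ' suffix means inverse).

  after f: (1 5 4)
  after r: (2 3 4)
  after r: (1 2 4 3 5)
  after r: (1 3)(2 5)

f r r r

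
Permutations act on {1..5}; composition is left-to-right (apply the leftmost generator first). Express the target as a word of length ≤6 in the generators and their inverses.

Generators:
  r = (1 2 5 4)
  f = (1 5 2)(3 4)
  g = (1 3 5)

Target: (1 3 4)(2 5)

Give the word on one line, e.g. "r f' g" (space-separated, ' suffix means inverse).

  after r': (1 4 5 2)
  after g: (1 4)(2 3 5)
  after f': (1 3)(2 4)
  after r': (1 3 4)(2 5)

r' g f' r'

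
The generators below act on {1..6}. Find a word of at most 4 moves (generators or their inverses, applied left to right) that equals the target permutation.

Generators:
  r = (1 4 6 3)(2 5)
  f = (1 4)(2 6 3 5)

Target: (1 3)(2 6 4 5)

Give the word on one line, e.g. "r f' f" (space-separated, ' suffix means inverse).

  after r: (1 4 6 3)(2 5)
  after r: (1 6)(3 4)
  after f: (1 3)(2 6 4 5)

r r f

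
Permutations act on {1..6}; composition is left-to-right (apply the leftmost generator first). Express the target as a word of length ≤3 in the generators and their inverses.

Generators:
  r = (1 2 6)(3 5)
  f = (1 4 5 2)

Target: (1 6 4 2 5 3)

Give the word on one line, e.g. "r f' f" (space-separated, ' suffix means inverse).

r' f' f'

  after r': (1 6 2)(3 5)
  after f': (1 6 5 3 4)
  after f': (1 6 4 2 5 3)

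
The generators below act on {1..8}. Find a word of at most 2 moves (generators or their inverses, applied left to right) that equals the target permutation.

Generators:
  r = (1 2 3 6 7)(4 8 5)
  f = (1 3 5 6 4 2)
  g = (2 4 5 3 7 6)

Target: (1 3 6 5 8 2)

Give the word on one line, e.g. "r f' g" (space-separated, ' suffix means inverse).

r' g'

  after r': (1 7 6 3 2)(4 5 8)
  after g': (1 3 6 5 8 2)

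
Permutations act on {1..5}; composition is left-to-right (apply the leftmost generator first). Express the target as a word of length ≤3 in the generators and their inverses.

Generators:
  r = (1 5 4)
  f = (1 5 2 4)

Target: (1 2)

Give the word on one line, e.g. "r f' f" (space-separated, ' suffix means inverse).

r f r

  after r: (1 5 4)
  after f: (1 2 4 5)
  after r: (1 2)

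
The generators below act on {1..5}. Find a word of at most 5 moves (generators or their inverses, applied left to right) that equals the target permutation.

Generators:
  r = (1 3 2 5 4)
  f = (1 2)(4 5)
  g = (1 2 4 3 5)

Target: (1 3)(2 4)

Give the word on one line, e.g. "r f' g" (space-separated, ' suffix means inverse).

  after r: (1 3 2 5 4)
  after g: (1 5 3 4 2)
  after r: (1 4 5 2 3)
  after g: (1 3 2 5 4)
  after f: (1 3)(2 4)

r g r g f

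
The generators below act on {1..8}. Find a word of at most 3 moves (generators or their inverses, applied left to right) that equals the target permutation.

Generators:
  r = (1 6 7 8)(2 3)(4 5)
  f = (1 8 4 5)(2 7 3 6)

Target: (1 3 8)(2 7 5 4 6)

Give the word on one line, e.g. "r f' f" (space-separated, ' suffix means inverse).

r f r

  after r: (1 6 7 8)(2 3)(4 5)
  after f: (1 2 6 3 7 4)
  after r: (1 3 8)(2 7 5 4 6)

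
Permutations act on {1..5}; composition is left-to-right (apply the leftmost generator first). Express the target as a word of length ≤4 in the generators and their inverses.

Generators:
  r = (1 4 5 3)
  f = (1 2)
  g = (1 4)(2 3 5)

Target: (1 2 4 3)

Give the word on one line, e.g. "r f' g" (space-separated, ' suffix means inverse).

  after g': (1 4)(2 5 3)
  after r': (2 4 3)
  after f: (1 2 4 3)

g' r' f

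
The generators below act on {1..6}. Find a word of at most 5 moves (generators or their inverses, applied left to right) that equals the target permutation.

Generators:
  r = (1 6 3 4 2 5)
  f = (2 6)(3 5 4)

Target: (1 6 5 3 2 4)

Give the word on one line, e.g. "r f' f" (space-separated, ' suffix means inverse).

  after f: (2 6)(3 5 4)
  after f: (3 4 5)
  after r: (1 6 3 2 5 4)
  after f': (1 2 3 6 4)
  after f': (1 6 5 3 2 4)

f f r f' f'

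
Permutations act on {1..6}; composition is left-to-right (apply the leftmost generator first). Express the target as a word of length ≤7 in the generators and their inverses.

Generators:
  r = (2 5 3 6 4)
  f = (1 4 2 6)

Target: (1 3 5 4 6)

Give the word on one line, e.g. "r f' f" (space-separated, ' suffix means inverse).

r' f r f r'

  after r': (2 4 6 3 5)
  after f: (1 4)(3 5 6)
  after r: (1 2 5 4)
  after f: (1 6)(2 5)
  after r': (1 3 5 4 6)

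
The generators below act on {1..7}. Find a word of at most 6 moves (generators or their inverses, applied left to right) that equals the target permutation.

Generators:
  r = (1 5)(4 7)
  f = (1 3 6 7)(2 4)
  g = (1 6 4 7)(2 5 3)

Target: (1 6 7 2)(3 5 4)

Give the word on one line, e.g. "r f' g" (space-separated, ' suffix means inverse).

  after g': (1 7 4 6)(2 3 5)
  after r: (1 4 6 5 2 3)
  after r: (1 7 4 6)(2 3 5)
  after f': (1 6 7 2)(3 5 4)

g' r r f'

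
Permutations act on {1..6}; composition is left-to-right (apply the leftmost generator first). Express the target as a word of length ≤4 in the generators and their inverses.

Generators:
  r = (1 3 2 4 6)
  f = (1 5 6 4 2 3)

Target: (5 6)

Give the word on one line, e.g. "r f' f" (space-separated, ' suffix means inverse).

  after r: (1 3 2 4 6)
  after f: (5 6)

r f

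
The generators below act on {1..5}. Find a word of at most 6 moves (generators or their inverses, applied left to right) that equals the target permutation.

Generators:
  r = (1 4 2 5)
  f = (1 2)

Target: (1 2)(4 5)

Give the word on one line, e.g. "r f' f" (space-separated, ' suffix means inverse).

r' f' r f

  after r': (1 5 2 4)
  after f': (1 5)(2 4)
  after r: (4 5)
  after f: (1 2)(4 5)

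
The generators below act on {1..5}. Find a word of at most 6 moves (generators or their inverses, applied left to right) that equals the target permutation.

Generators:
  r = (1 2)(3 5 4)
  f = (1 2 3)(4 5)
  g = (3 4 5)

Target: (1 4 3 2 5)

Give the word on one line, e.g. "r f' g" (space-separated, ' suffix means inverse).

  after f: (1 2 3)(4 5)
  after r: (2 5 3)
  after f': (1 3)(2 4 5)
  after r: (1 5)(2 3)
  after g': (1 4 3 2 5)

f r f' r g'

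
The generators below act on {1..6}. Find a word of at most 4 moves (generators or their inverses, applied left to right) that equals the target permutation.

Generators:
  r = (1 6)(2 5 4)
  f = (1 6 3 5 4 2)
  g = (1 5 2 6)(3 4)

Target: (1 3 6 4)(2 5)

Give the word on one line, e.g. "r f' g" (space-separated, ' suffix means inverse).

  after f': (1 2 4 5 3 6)
  after g: (1 6 5 4 2 3)
  after f: (1 3 6 4)(2 5)

f' g f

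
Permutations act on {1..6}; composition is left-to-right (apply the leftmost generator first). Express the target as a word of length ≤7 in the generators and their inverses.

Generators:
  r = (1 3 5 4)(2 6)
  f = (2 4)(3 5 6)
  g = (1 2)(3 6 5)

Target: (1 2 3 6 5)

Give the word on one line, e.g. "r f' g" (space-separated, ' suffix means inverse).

  after f: (2 4)(3 5 6)
  after r': (1 4 6)(2 5)
  after r': (1 5 6 4 2 3)
  after g': (1 6 4)(2 5 3)
  after r': (1 2 3 6 5)

f r' r' g' r'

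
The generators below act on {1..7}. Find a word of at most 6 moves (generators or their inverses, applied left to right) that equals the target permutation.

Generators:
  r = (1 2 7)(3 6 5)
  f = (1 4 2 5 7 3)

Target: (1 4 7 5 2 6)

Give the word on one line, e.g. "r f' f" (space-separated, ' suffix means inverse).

r' r' f' r'

  after r': (1 7 2)(3 5 6)
  after r': (1 2 7)(3 6 5)
  after f': (1 4)(2 5 7 3 6)
  after r': (1 4 7 5 2 6)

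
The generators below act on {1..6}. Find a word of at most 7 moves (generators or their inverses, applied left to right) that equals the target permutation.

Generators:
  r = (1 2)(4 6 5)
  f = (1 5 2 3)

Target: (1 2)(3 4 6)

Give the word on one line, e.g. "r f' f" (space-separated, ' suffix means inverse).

f f r f' f'

  after f: (1 5 2 3)
  after f: (1 2)(3 5)
  after r: (3 4 6 5)
  after f': (1 3 4 6)(2 5)
  after f': (1 2)(3 4 6)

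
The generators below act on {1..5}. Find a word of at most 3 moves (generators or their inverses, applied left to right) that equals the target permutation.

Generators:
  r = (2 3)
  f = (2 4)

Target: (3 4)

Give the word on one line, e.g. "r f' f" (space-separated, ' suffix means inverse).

r' f r'

  after r': (2 3)
  after f: (2 3 4)
  after r': (3 4)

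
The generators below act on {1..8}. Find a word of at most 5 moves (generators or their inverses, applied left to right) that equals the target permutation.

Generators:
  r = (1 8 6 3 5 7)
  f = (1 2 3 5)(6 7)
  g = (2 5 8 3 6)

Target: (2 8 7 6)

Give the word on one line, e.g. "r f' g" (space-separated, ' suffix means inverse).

f r f' g'

  after f: (1 2 3 5)(6 7)
  after r: (1 2 5 8 6)(3 7)
  after f': (2 3 6 5 8 7)
  after g': (2 8 7 6)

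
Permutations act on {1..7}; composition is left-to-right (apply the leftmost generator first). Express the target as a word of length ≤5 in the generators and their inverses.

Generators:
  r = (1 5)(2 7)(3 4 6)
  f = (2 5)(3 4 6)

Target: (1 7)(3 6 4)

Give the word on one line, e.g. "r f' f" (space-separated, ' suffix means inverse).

  after r: (1 5)(2 7)(3 4 6)
  after f': (1 2 7 5)
  after r': (1 7)(3 6 4)

r f' r'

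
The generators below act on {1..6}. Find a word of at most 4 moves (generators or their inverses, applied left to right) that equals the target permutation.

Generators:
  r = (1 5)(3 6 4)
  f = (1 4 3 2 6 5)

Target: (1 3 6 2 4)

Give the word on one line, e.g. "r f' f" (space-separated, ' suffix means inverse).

r r f r

  after r: (1 5)(3 6 4)
  after r: (3 4 6)
  after f: (1 4 5)(2 6)
  after r: (1 3 6 2 4)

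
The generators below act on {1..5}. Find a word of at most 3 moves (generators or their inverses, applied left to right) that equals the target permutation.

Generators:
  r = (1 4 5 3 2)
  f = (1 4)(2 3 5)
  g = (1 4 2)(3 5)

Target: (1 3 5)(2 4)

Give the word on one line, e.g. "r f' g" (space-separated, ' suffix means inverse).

g' f' g

  after g': (1 2 4)(3 5)
  after f': (1 5 2)
  after g: (1 3 5)(2 4)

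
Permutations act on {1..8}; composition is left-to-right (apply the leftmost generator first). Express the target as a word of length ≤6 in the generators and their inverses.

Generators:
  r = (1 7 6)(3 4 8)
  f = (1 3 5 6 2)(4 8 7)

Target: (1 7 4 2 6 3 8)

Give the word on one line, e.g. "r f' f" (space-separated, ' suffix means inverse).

  after f: (1 3 5 6 2)(4 8 7)
  after r': (1 8)(2 6)(3 5 7)
  after f': (1 4 7)(2 5 8)
  after r: (1 8 2 5 3 4 6)
  after f: (1 7 4 2 6 3 8)

f r' f' r f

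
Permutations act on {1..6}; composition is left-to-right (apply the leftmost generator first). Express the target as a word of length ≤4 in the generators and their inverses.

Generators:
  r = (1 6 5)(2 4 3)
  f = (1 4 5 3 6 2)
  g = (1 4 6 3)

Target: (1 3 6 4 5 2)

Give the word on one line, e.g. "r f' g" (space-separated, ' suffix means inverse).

r f'

  after r: (1 6 5)(2 4 3)
  after f': (1 3 6 4 5 2)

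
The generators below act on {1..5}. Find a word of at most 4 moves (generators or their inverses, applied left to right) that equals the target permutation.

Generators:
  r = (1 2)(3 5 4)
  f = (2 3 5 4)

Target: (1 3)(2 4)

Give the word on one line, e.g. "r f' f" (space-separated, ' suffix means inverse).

r' f r f'

  after r': (1 2)(3 4 5)
  after f: (1 3 2)
  after r: (1 5 4 3)
  after f': (1 3)(2 4)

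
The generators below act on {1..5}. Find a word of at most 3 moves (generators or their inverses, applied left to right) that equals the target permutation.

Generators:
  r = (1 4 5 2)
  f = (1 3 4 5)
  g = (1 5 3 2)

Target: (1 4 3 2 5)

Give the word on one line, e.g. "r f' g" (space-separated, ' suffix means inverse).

  after f': (1 5 4 3)
  after r': (1 4 3 2 5)

f' r'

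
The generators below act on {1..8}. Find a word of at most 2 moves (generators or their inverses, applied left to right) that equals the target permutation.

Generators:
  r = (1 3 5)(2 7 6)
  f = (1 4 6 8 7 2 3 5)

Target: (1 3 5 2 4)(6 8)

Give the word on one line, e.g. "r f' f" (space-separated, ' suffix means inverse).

r' f'

  after r': (1 5 3)(2 6 7)
  after f': (1 3 5 2 4)(6 8)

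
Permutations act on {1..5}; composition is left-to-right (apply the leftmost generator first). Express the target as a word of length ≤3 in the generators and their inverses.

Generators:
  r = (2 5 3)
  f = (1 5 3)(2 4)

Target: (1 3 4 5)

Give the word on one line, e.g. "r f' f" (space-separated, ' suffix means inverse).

r f r

  after r: (2 5 3)
  after f: (1 5)(2 3 4)
  after r: (1 3 4 5)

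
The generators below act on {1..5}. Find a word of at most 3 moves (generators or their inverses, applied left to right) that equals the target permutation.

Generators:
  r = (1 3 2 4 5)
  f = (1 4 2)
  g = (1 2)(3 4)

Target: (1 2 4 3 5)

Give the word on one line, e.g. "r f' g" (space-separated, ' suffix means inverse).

f g' r

  after f: (1 4 2)
  after g': (1 3 4)
  after r: (1 2 4 3 5)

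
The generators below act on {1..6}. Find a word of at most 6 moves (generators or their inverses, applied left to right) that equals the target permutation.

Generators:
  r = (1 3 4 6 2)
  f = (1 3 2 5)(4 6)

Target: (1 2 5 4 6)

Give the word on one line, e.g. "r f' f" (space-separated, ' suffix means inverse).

f f r f f

  after f: (1 3 2 5)(4 6)
  after f: (1 2)(3 5)
  after r: (2 3 5 4 6)
  after f: (1 3)(5 6)
  after f: (1 2 5 4 6)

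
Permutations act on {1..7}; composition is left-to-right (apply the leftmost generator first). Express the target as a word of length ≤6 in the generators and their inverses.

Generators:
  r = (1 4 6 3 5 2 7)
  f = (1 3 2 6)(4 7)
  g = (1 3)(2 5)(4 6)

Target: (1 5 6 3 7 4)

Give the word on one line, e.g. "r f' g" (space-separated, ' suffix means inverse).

  after f: (1 3 2 6)(4 7)
  after f: (1 2)(3 6)
  after g: (1 5 2 3 4 6)
  after f: (1 5 6 3 7 4)

f f g f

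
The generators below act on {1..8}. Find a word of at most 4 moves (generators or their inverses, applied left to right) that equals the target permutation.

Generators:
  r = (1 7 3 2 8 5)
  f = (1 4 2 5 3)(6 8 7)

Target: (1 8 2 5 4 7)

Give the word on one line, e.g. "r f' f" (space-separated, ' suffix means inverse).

f f f r'

  after f: (1 4 2 5 3)(6 8 7)
  after f: (1 2 3 4 5)(6 7 8)
  after f: (1 5 4 3 2)
  after r': (1 8 2 5 4 7)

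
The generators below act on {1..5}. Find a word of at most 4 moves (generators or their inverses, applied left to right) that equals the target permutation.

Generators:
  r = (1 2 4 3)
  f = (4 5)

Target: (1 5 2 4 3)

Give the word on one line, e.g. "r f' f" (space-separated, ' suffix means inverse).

  after r': (1 3 4 2)
  after r': (1 4)(2 3)
  after f': (1 5 4)(2 3)
  after r': (1 5 2 4 3)

r' r' f' r'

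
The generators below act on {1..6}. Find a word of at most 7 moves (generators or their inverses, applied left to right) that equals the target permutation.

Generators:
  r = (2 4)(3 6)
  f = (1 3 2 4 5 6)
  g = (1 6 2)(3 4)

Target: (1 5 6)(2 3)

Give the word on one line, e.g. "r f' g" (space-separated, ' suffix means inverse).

r f g' f r

  after r: (2 4)(3 6)
  after f: (1 3)(2 5 6)
  after g': (1 4 3 2 5)
  after f: (1 5 3 4 2 6)
  after r: (1 5 6)(2 3)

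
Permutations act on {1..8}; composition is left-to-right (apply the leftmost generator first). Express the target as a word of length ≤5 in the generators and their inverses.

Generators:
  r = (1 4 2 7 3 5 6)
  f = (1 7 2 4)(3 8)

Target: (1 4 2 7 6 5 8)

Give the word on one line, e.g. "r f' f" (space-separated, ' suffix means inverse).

f' r' f'

  after f': (1 4 2 7)(3 8)
  after r': (3 8 7 6 5)
  after f': (1 4 2 7 6 5 8)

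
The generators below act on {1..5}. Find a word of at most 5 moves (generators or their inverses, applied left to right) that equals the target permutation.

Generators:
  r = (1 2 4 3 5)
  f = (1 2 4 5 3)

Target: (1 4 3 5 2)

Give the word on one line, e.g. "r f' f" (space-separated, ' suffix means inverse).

f' r r r f

  after f': (1 3 5 4 2)
  after r: (1 5 3)
  after r: (2 4 3)
  after r: (1 2 3 4 5)
  after f: (1 4 3 5 2)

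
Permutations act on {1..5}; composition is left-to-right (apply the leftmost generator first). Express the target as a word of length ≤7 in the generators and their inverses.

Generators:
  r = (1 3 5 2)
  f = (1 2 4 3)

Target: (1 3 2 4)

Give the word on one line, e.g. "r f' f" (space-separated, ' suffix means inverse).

r' f' f' r' f'

  after r': (1 2 5 3)
  after f': (2 5 4)
  after f': (1 3 4)(2 5)
  after r': (2 3 4)
  after f': (1 3 2 4)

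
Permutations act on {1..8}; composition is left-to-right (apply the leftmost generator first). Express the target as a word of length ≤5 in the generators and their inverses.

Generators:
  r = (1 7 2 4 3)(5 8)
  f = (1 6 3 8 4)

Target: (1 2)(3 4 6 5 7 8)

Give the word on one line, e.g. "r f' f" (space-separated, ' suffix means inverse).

  after r: (1 7 2 4 3)(5 8)
  after f: (1 7 2)(3 6)(4 8 5)
  after f: (1 7 2 6 8 5)
  after r: (1 2 6 5 7 4 3)
  after f': (1 2)(3 4 6 5 7 8)

r f f r f'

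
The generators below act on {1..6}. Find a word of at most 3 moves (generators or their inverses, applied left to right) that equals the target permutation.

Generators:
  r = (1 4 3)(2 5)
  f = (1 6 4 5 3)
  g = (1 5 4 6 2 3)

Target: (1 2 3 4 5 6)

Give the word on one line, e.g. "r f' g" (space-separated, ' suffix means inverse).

r g' r'

  after r: (1 4 3)(2 5)
  after g': (1 5 6 4 2)
  after r': (1 2 3 4 5 6)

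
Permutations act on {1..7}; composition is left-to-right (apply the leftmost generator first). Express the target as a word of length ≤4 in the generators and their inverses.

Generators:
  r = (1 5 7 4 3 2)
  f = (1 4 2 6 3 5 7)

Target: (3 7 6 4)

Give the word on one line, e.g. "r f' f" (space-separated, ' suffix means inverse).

r' f' f'

  after r': (1 2 3 4 7 5)
  after f': (1 4 5 7 3)(2 6)
  after f': (3 7 6 4)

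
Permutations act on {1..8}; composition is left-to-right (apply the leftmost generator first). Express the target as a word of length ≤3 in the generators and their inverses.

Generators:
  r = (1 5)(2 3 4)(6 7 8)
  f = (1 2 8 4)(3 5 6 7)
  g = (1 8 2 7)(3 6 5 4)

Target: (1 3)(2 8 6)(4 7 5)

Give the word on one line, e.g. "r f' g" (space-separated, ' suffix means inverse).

  after r': (1 5)(2 4 3)(6 8 7)
  after f': (1 3)(2 8 6)(4 7 5)

r' f'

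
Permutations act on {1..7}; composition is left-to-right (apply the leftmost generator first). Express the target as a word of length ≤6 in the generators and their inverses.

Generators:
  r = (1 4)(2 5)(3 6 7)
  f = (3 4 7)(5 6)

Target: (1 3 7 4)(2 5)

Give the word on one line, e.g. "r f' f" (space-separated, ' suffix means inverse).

r f' f' r' r'

  after r: (1 4)(2 5)(3 6 7)
  after f': (1 3 5 2 6 4)
  after f': (1 7 4)(2 5)(3 6)
  after r': (1 6 7)
  after r': (1 3 7 4)(2 5)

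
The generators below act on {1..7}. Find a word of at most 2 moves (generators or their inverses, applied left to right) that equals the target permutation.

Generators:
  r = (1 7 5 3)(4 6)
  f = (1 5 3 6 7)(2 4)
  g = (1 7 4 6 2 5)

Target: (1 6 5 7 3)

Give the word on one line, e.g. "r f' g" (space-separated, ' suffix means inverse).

f' f'

  after f': (1 7 6 3 5)(2 4)
  after f': (1 6 5 7 3)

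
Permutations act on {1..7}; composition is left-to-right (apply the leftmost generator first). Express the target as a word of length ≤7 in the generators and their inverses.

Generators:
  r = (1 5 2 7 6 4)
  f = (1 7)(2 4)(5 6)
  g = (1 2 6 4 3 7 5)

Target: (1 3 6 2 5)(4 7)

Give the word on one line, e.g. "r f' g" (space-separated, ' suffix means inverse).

r' r' g g f

  after r': (1 4 6 7 2 5)
  after r': (1 6 2)(4 7 5)
  after g: (1 4 5 3 7)
  after g: (1 3 5 7 2 6 4)
  after f: (1 3 6 2 5)(4 7)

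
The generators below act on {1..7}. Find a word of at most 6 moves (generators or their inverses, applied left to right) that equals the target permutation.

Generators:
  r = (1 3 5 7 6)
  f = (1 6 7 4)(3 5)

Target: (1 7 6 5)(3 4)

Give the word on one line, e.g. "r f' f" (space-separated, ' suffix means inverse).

  after r: (1 3 5 7 6)
  after f: (1 5 4)
  after r: (1 7 6)(3 5 4)
  after r: (1 6 3 7)(4 5)
  after f: (1 7 6 5)(3 4)

r f r r f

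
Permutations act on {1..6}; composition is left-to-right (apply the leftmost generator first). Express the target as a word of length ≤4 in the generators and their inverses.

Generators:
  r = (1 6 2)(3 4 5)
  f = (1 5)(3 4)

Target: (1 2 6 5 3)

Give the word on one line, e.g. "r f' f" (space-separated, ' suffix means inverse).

  after r': (1 2 6)(3 5 4)
  after f': (1 2 6 5 3)

r' f'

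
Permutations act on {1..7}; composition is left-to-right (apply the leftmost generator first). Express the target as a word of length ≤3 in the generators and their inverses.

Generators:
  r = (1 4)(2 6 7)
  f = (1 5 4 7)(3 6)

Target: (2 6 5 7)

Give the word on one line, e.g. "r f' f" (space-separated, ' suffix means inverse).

  after r: (1 4)(2 6 7)
  after f: (1 7 2 3 6)(4 5)
  after f: (2 6 5 7)

r f f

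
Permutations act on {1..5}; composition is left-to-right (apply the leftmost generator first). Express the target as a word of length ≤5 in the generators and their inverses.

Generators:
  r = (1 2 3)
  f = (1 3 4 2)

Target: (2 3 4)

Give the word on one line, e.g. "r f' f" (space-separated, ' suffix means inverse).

f' r f'

  after f': (1 2 4 3)
  after r: (1 3 2 4)
  after f': (2 3 4)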